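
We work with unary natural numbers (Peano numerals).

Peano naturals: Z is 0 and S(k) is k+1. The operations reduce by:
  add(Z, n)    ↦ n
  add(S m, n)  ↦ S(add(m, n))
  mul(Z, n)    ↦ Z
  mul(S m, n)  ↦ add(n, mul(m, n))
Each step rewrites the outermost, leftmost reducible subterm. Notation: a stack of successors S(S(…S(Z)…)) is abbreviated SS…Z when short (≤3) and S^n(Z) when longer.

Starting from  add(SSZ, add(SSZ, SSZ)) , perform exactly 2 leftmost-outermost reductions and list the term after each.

Answer: after 2 steps: S(S(add(Z, add(SSZ, SSZ))))

Derivation:
  start: add(SSZ, add(SSZ, SSZ))
  step 1: S(add(SZ, add(SSZ, SSZ)))
  step 2: S(S(add(Z, add(SSZ, SSZ))))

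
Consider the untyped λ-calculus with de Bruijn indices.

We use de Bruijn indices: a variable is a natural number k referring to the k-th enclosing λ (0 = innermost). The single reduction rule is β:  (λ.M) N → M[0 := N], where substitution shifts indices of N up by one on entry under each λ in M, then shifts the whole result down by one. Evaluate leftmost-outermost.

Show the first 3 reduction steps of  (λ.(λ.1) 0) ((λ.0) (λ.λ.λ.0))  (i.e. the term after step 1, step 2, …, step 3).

Answer: after 3 steps: λ.λ.λ.0

Reduction:
  start: (λ.(λ.1) 0) ((λ.0) (λ.λ.λ.0))
  →1  (λ.(λ.0) (λ.λ.λ.0)) ((λ.0) (λ.λ.λ.0))
  →2  (λ.0) (λ.λ.λ.0)
  →3  λ.λ.λ.0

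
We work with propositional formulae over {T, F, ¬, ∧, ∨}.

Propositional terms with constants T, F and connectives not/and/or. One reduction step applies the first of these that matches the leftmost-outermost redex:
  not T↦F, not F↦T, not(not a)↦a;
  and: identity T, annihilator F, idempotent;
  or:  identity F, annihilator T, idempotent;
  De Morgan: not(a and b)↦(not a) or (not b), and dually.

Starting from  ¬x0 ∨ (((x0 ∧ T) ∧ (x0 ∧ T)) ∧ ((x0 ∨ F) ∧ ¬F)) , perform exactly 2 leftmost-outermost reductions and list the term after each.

Answer: after 2 steps: ¬x0 ∨ (x0 ∧ ((x0 ∨ F) ∧ ¬F))

Derivation:
  start: ¬x0 ∨ (((x0 ∧ T) ∧ (x0 ∧ T)) ∧ ((x0 ∨ F) ∧ ¬F))
  [1] ¬x0 ∨ ((x0 ∧ T) ∧ ((x0 ∨ F) ∧ ¬F))
  [2] ¬x0 ∨ (x0 ∧ ((x0 ∨ F) ∧ ¬F))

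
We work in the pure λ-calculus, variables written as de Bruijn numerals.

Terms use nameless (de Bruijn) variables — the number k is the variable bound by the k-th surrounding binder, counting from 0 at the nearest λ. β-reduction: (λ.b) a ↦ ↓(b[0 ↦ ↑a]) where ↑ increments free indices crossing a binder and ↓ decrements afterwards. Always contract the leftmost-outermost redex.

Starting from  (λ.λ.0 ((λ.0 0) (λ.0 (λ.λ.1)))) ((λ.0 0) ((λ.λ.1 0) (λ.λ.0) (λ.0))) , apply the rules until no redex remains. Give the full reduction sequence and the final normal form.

Answer: normal form = λ.0 (λ.λ.λ.1)  (in 5 steps)

Reduction:
  start: (λ.λ.0 ((λ.0 0) (λ.0 (λ.λ.1)))) ((λ.0 0) ((λ.λ.1 0) (λ.λ.0) (λ.0)))
  →1  λ.0 ((λ.0 0) (λ.0 (λ.λ.1)))
  →2  λ.0 ((λ.0 (λ.λ.1)) (λ.0 (λ.λ.1)))
  →3  λ.0 ((λ.0 (λ.λ.1)) (λ.λ.1))
  →4  λ.0 ((λ.λ.1) (λ.λ.1))
  →5  λ.0 (λ.λ.λ.1)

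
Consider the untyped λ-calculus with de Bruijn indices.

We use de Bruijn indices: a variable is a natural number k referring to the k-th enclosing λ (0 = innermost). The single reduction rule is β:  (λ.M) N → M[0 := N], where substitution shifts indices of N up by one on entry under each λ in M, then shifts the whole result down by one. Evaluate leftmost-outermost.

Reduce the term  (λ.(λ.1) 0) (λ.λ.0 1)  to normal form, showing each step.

Answer: normal form = λ.λ.0 1  (in 2 steps)

Working:
  start: (λ.(λ.1) 0) (λ.λ.0 1)
  →1  (λ.λ.λ.0 1) (λ.λ.0 1)
  →2  λ.λ.0 1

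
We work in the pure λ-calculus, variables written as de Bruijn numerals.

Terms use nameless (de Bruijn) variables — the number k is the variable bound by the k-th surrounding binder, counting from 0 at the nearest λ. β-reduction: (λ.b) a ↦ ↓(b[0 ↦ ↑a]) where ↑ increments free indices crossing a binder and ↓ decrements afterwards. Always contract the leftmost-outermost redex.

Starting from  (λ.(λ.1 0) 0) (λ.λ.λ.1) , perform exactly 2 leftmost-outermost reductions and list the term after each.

Answer: after 2 steps: (λ.λ.λ.1) (λ.λ.λ.1)

Reduction:
  start: (λ.(λ.1 0) 0) (λ.λ.λ.1)
  step 1: (λ.(λ.λ.λ.1) 0) (λ.λ.λ.1)
  step 2: (λ.λ.λ.1) (λ.λ.λ.1)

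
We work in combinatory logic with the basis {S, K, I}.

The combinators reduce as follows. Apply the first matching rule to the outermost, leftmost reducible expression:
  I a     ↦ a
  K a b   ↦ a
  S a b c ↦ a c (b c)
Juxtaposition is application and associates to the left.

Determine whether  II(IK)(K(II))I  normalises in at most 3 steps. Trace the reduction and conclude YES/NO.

  start: II(IK)(K(II))I
  step 1: I(IK)(K(II))I
  step 2: IK(K(II))I
  step 3: K(K(II))I

Answer: NO — after 3 steps the term is K(K(II))I, not yet normal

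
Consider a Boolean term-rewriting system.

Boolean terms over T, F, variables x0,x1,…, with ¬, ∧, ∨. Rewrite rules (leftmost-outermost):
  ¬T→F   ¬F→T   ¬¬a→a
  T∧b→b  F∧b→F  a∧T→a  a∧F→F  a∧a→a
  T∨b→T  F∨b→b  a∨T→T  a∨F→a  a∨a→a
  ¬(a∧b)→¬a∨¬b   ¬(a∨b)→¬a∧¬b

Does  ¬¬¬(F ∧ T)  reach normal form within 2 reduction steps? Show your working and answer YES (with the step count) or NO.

  start: ¬¬¬(F ∧ T)
  step 1: ¬(F ∧ T)
  step 2: ¬F ∨ ¬T

Answer: NO — after 2 steps the term is ¬F ∨ ¬T, not yet normal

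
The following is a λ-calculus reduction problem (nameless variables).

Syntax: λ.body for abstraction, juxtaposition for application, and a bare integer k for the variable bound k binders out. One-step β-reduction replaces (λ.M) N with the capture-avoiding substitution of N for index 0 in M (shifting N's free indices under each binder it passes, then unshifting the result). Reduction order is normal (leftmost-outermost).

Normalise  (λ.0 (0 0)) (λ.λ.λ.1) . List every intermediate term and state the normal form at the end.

Answer: normal form = λ.λ.1  (in 2 steps)

Reduction:
  start: (λ.0 (0 0)) (λ.λ.λ.1)
  →1  (λ.λ.λ.1) ((λ.λ.λ.1) (λ.λ.λ.1))
  →2  λ.λ.1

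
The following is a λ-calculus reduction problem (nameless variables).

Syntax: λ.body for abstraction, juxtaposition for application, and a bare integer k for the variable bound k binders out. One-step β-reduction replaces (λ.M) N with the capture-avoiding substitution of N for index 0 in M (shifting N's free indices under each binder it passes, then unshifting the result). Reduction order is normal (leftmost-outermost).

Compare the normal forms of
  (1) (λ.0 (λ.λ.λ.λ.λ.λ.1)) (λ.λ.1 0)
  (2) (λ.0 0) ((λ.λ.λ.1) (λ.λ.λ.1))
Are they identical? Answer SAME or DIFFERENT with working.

Term A:
  start: (λ.0 (λ.λ.λ.λ.λ.λ.1)) (λ.λ.1 0)
  [1] (λ.λ.1 0) (λ.λ.λ.λ.λ.λ.1)
  [2] λ.(λ.λ.λ.λ.λ.λ.1) 0
  [3] λ.λ.λ.λ.λ.λ.1

Term B:
  start: (λ.0 0) ((λ.λ.λ.1) (λ.λ.λ.1))
  [1] (λ.λ.λ.1) (λ.λ.λ.1) ((λ.λ.λ.1) (λ.λ.λ.1))
  [2] (λ.λ.1) ((λ.λ.λ.1) (λ.λ.λ.1))
  [3] λ.(λ.λ.λ.1) (λ.λ.λ.1)
  [4] λ.λ.λ.1

Answer: DIFFERENT — A ⇓ λ.λ.λ.λ.λ.λ.1, B ⇓ λ.λ.λ.1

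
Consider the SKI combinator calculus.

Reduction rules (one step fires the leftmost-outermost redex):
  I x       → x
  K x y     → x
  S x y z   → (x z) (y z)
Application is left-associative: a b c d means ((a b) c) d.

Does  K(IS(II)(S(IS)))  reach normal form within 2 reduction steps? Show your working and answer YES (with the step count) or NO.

  start: K(IS(II)(S(IS)))
  →1  K(S(II)(S(IS)))
  →2  K(SI(S(IS)))

Answer: NO — after 2 steps the term is K(SI(S(IS))), not yet normal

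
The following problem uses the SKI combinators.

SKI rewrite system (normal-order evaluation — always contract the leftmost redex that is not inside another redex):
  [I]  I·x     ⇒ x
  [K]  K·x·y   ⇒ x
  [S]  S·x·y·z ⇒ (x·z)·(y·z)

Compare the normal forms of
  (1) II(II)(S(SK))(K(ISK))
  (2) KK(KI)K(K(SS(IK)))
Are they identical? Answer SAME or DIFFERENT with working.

Answer: DIFFERENT — A ⇓ S(SK)(K(SK)), B ⇓ K

Derivation:
Term A:
  start: II(II)(S(SK))(K(ISK))
  step 1: I(II)(S(SK))(K(ISK))
  step 2: II(S(SK))(K(ISK))
  step 3: I(S(SK))(K(ISK))
  step 4: S(SK)(K(ISK))
  step 5: S(SK)(K(SK))

Term B:
  start: KK(KI)K(K(SS(IK)))
  step 1: KK(K(SS(IK)))
  step 2: K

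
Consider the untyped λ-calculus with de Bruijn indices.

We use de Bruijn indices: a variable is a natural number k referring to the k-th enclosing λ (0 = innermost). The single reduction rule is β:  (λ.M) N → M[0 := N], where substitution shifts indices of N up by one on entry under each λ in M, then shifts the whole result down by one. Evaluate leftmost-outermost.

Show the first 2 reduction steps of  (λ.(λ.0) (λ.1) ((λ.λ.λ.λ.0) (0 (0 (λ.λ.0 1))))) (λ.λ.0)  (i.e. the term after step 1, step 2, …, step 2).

  start: (λ.(λ.0) (λ.1) ((λ.λ.λ.λ.0) (0 (0 (λ.λ.0 1))))) (λ.λ.0)
  step 1: (λ.0) (λ.λ.λ.0) ((λ.λ.λ.λ.0) ((λ.λ.0) ((λ.λ.0) (λ.λ.0 1))))
  step 2: (λ.λ.λ.0) ((λ.λ.λ.λ.0) ((λ.λ.0) ((λ.λ.0) (λ.λ.0 1))))

Answer: after 2 steps: (λ.λ.λ.0) ((λ.λ.λ.λ.0) ((λ.λ.0) ((λ.λ.0) (λ.λ.0 1))))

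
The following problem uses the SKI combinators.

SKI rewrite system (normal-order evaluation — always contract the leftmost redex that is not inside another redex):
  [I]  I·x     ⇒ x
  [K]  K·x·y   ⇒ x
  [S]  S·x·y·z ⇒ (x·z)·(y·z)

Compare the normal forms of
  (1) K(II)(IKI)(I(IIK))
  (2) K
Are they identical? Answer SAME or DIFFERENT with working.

Answer: SAME — A ⇓ K, B ⇓ K

Derivation:
Term A:
  start: K(II)(IKI)(I(IIK))
  [1] II(I(IIK))
  [2] I(I(IIK))
  [3] I(IIK)
  [4] IIK
  [5] IK
  [6] K

Term B:
  start: K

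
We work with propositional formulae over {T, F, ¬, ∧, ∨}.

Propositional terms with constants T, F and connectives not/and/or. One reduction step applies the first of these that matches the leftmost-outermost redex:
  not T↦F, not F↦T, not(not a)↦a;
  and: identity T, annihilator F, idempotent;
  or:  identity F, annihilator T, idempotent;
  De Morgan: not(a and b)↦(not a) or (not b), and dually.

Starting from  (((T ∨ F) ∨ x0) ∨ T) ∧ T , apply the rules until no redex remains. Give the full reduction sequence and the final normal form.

  start: (((T ∨ F) ∨ x0) ∨ T) ∧ T
  →1  ((T ∨ F) ∨ x0) ∨ T
  →2  T

Answer: normal form = T  (in 2 steps)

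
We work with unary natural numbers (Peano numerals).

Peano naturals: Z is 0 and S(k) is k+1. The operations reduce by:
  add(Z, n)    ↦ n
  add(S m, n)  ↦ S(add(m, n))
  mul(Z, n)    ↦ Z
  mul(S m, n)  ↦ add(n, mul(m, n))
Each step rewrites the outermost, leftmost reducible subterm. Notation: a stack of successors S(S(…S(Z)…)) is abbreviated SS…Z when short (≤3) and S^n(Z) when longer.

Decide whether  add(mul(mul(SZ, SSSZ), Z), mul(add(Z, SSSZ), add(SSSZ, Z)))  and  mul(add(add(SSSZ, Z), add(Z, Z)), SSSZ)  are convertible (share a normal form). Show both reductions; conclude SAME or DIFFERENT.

Term A:
  start: add(mul(mul(SZ, SSSZ), Z), mul(add(Z, SSSZ), add(SSSZ, Z)))
  step 1: add(mul(add(SSSZ, mul(Z, SSSZ)), Z), mul(add(Z, SSSZ), add(SSSZ, Z)))
  step 2: add(mul(S(add(SSZ, mul(Z, SSSZ))), Z), mul(add(Z, SSSZ), add(SSSZ, Z)))
  step 3: add(add(Z, mul(add(SSZ, mul(Z, SSSZ)), Z)), mul(add(Z, SSSZ), add(SSSZ, Z)))
  step 4: add(mul(add(SSZ, mul(Z, SSSZ)), Z), mul(add(Z, SSSZ), add(SSSZ, Z)))
  step 5: add(mul(S(add(SZ, mul(Z, SSSZ))), Z), mul(add(Z, SSSZ), add(SSSZ, Z)))
  step 6: add(add(Z, mul(add(SZ, mul(Z, SSSZ)), Z)), mul(add(Z, SSSZ), add(SSSZ, Z)))
  step 7: add(mul(add(SZ, mul(Z, SSSZ)), Z), mul(add(Z, SSSZ), add(SSSZ, Z)))
  step 8: add(mul(S(add(Z, mul(Z, SSSZ))), Z), mul(add(Z, SSSZ), add(SSSZ, Z)))
  step 9: add(add(Z, mul(add(Z, mul(Z, SSSZ)), Z)), mul(add(Z, SSSZ), add(SSSZ, Z)))
  step 10: add(mul(add(Z, mul(Z, SSSZ)), Z), mul(add(Z, SSSZ), add(SSSZ, Z)))
  step 11: add(mul(mul(Z, SSSZ), Z), mul(add(Z, SSSZ), add(SSSZ, Z)))
  step 12: add(mul(Z, Z), mul(add(Z, SSSZ), add(SSSZ, Z)))
  step 13: add(Z, mul(add(Z, SSSZ), add(SSSZ, Z)))
  step 14: mul(add(Z, SSSZ), add(SSSZ, Z))
  step 15: mul(SSSZ, add(SSSZ, Z))
  step 16: add(add(SSSZ, Z), mul(SSZ, add(SSSZ, Z)))
  step 17: add(S(add(SSZ, Z)), mul(SSZ, add(SSSZ, Z)))
  step 18: S(add(add(SSZ, Z), mul(SSZ, add(SSSZ, Z))))
  step 19: S(add(S(add(SZ, Z)), mul(SSZ, add(SSSZ, Z))))
  step 20: S(S(add(add(SZ, Z), mul(SSZ, add(SSSZ, Z)))))
  step 21: S(S(add(S(add(Z, Z)), mul(SSZ, add(SSSZ, Z)))))
  step 22: S(S(S(add(add(Z, Z), mul(SSZ, add(SSSZ, Z))))))
  step 23: S(S(S(add(Z, mul(SSZ, add(SSSZ, Z))))))
  step 24: S(S(S(mul(SSZ, add(SSSZ, Z)))))
  step 25: S(S(S(add(add(SSSZ, Z), mul(SZ, add(SSSZ, Z))))))
  step 26: S(S(S(add(S(add(SSZ, Z)), mul(SZ, add(SSSZ, Z))))))
  step 27: S(S(S(S(add(add(SSZ, Z), mul(SZ, add(SSSZ, Z)))))))
  step 28: S(S(S(S(add(S(add(SZ, Z)), mul(SZ, add(SSSZ, Z)))))))
  step 29: S(S(S(S(S(add(add(SZ, Z), mul(SZ, add(SSSZ, Z))))))))
  step 30: S(S(S(S(S(add(S(add(Z, Z)), mul(SZ, add(SSSZ, Z))))))))
  step 31: S(S(S(S(S(S(add(add(Z, Z), mul(SZ, add(SSSZ, Z)))))))))
  step 32: S(S(S(S(S(S(add(Z, mul(SZ, add(SSSZ, Z)))))))))
  step 33: S(S(S(S(S(S(mul(SZ, add(SSSZ, Z))))))))
  step 34: S(S(S(S(S(S(add(add(SSSZ, Z), mul(Z, add(SSSZ, Z)))))))))
  step 35: S(S(S(S(S(S(add(S(add(SSZ, Z)), mul(Z, add(SSSZ, Z)))))))))
  step 36: S(S(S(S(S(S(S(add(add(SSZ, Z), mul(Z, add(SSSZ, Z))))))))))
  step 37: S(S(S(S(S(S(S(add(S(add(SZ, Z)), mul(Z, add(SSSZ, Z))))))))))
  step 38: S(S(S(S(S(S(S(S(add(add(SZ, Z), mul(Z, add(SSSZ, Z)))))))))))
  step 39: S(S(S(S(S(S(S(S(add(S(add(Z, Z)), mul(Z, add(SSSZ, Z)))))))))))
  step 40: S(S(S(S(S(S(S(S(S(add(add(Z, Z), mul(Z, add(SSSZ, Z))))))))))))
  step 41: S(S(S(S(S(S(S(S(S(add(Z, mul(Z, add(SSSZ, Z))))))))))))
  step 42: S(S(S(S(S(S(S(S(S(mul(Z, add(SSSZ, Z)))))))))))
  step 43: S^9(Z)

Term B:
  start: mul(add(add(SSSZ, Z), add(Z, Z)), SSSZ)
  step 1: mul(add(S(add(SSZ, Z)), add(Z, Z)), SSSZ)
  step 2: mul(S(add(add(SSZ, Z), add(Z, Z))), SSSZ)
  step 3: add(SSSZ, mul(add(add(SSZ, Z), add(Z, Z)), SSSZ))
  step 4: S(add(SSZ, mul(add(add(SSZ, Z), add(Z, Z)), SSSZ)))
  step 5: S(S(add(SZ, mul(add(add(SSZ, Z), add(Z, Z)), SSSZ))))
  step 6: S(S(S(add(Z, mul(add(add(SSZ, Z), add(Z, Z)), SSSZ)))))
  step 7: S(S(S(mul(add(add(SSZ, Z), add(Z, Z)), SSSZ))))
  step 8: S(S(S(mul(add(S(add(SZ, Z)), add(Z, Z)), SSSZ))))
  step 9: S(S(S(mul(S(add(add(SZ, Z), add(Z, Z))), SSSZ))))
  step 10: S(S(S(add(SSSZ, mul(add(add(SZ, Z), add(Z, Z)), SSSZ)))))
  step 11: S(S(S(S(add(SSZ, mul(add(add(SZ, Z), add(Z, Z)), SSSZ))))))
  step 12: S(S(S(S(S(add(SZ, mul(add(add(SZ, Z), add(Z, Z)), SSSZ)))))))
  step 13: S(S(S(S(S(S(add(Z, mul(add(add(SZ, Z), add(Z, Z)), SSSZ))))))))
  step 14: S(S(S(S(S(S(mul(add(add(SZ, Z), add(Z, Z)), SSSZ)))))))
  step 15: S(S(S(S(S(S(mul(add(S(add(Z, Z)), add(Z, Z)), SSSZ)))))))
  step 16: S(S(S(S(S(S(mul(S(add(add(Z, Z), add(Z, Z))), SSSZ)))))))
  step 17: S(S(S(S(S(S(add(SSSZ, mul(add(add(Z, Z), add(Z, Z)), SSSZ))))))))
  step 18: S(S(S(S(S(S(S(add(SSZ, mul(add(add(Z, Z), add(Z, Z)), SSSZ)))))))))
  step 19: S(S(S(S(S(S(S(S(add(SZ, mul(add(add(Z, Z), add(Z, Z)), SSSZ))))))))))
  step 20: S(S(S(S(S(S(S(S(S(add(Z, mul(add(add(Z, Z), add(Z, Z)), SSSZ)))))))))))
  step 21: S(S(S(S(S(S(S(S(S(mul(add(add(Z, Z), add(Z, Z)), SSSZ))))))))))
  step 22: S(S(S(S(S(S(S(S(S(mul(add(Z, add(Z, Z)), SSSZ))))))))))
  step 23: S(S(S(S(S(S(S(S(S(mul(add(Z, Z), SSSZ))))))))))
  step 24: S(S(S(S(S(S(S(S(S(mul(Z, SSSZ))))))))))
  step 25: S^9(Z)

Answer: SAME — A ⇓ S^9(Z), B ⇓ S^9(Z)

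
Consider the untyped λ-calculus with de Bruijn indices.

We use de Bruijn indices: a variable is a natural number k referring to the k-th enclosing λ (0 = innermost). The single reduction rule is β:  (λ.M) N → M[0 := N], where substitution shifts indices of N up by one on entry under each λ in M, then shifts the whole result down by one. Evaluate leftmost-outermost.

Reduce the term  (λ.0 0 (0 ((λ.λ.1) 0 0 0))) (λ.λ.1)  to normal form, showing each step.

  start: (λ.0 0 (0 ((λ.λ.1) 0 0 0))) (λ.λ.1)
  [1] (λ.λ.1) (λ.λ.1) ((λ.λ.1) ((λ.λ.1) (λ.λ.1) (λ.λ.1) (λ.λ.1)))
  [2] (λ.λ.λ.1) ((λ.λ.1) ((λ.λ.1) (λ.λ.1) (λ.λ.1) (λ.λ.1)))
  [3] λ.λ.1

Answer: normal form = λ.λ.1  (in 3 steps)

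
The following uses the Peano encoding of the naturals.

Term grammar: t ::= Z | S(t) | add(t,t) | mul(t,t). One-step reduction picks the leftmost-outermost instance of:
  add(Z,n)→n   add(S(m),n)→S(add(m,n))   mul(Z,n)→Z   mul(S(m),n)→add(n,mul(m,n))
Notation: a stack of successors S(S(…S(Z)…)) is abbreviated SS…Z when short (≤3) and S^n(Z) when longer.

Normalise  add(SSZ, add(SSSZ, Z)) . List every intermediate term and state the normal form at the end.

  start: add(SSZ, add(SSSZ, Z))
  [1] S(add(SZ, add(SSSZ, Z)))
  [2] S(S(add(Z, add(SSSZ, Z))))
  [3] S(S(add(SSSZ, Z)))
  [4] S(S(S(add(SSZ, Z))))
  [5] S(S(S(S(add(SZ, Z)))))
  [6] S(S(S(S(S(add(Z, Z))))))
  [7] S^5(Z)

Answer: normal form = S^5(Z)  (in 7 steps)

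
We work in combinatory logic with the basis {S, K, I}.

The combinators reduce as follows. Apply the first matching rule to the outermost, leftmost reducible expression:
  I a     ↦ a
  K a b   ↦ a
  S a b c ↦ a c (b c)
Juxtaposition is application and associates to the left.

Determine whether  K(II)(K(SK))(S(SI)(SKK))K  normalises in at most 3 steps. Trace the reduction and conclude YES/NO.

Answer: NO — after 3 steps the term is S(SI)(SKK)K, not yet normal

Reduction:
  start: K(II)(K(SK))(S(SI)(SKK))K
  [1] II(S(SI)(SKK))K
  [2] I(S(SI)(SKK))K
  [3] S(SI)(SKK)K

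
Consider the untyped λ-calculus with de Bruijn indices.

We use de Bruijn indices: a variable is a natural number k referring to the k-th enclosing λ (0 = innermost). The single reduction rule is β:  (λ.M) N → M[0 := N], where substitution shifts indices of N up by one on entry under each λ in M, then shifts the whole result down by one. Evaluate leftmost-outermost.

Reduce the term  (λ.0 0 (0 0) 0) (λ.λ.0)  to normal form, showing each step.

  start: (λ.0 0 (0 0) 0) (λ.λ.0)
  step 1: (λ.λ.0) (λ.λ.0) ((λ.λ.0) (λ.λ.0)) (λ.λ.0)
  step 2: (λ.0) ((λ.λ.0) (λ.λ.0)) (λ.λ.0)
  step 3: (λ.λ.0) (λ.λ.0) (λ.λ.0)
  step 4: (λ.0) (λ.λ.0)
  step 5: λ.λ.0

Answer: normal form = λ.λ.0  (in 5 steps)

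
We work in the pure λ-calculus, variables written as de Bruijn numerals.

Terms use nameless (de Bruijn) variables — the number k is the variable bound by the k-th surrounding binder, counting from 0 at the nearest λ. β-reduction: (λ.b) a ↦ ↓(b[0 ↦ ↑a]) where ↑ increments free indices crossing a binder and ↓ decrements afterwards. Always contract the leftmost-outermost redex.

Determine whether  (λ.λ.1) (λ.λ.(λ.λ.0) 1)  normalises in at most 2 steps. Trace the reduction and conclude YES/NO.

Answer: YES — reaches normal form λ.λ.λ.λ.0 in 2 ≤ 2 steps

Reduction:
  start: (λ.λ.1) (λ.λ.(λ.λ.0) 1)
  →1  λ.λ.λ.(λ.λ.0) 1
  →2  λ.λ.λ.λ.0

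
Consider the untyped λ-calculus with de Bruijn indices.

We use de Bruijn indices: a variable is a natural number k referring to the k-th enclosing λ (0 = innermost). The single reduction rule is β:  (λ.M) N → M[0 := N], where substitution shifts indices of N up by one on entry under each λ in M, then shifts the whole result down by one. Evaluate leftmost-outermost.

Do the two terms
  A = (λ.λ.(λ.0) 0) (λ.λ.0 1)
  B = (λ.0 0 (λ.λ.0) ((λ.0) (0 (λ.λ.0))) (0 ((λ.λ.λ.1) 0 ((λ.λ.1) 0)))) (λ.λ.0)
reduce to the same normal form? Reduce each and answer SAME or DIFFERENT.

Term A:
  start: (λ.λ.(λ.0) 0) (λ.λ.0 1)
  →1  λ.(λ.0) 0
  →2  λ.0

Term B:
  start: (λ.0 0 (λ.λ.0) ((λ.0) (0 (λ.λ.0))) (0 ((λ.λ.λ.1) 0 ((λ.λ.1) 0)))) (λ.λ.0)
  →1  (λ.λ.0) (λ.λ.0) (λ.λ.0) ((λ.0) ((λ.λ.0) (λ.λ.0))) ((λ.λ.0) ((λ.λ.λ.1) (λ.λ.0) ((λ.λ.1) (λ.λ.0))))
  →2  (λ.0) (λ.λ.0) ((λ.0) ((λ.λ.0) (λ.λ.0))) ((λ.λ.0) ((λ.λ.λ.1) (λ.λ.0) ((λ.λ.1) (λ.λ.0))))
  →3  (λ.λ.0) ((λ.0) ((λ.λ.0) (λ.λ.0))) ((λ.λ.0) ((λ.λ.λ.1) (λ.λ.0) ((λ.λ.1) (λ.λ.0))))
  →4  (λ.0) ((λ.λ.0) ((λ.λ.λ.1) (λ.λ.0) ((λ.λ.1) (λ.λ.0))))
  →5  (λ.λ.0) ((λ.λ.λ.1) (λ.λ.0) ((λ.λ.1) (λ.λ.0)))
  →6  λ.0

Answer: SAME — A ⇓ λ.0, B ⇓ λ.0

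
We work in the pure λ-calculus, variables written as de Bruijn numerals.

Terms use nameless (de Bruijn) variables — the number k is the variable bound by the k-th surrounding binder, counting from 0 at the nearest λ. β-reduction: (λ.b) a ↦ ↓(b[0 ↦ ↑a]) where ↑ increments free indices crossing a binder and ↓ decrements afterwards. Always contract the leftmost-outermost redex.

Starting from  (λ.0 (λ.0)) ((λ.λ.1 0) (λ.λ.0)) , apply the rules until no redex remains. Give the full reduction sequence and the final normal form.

  start: (λ.0 (λ.0)) ((λ.λ.1 0) (λ.λ.0))
  step 1: (λ.λ.1 0) (λ.λ.0) (λ.0)
  step 2: (λ.(λ.λ.0) 0) (λ.0)
  step 3: (λ.λ.0) (λ.0)
  step 4: λ.0

Answer: normal form = λ.0  (in 4 steps)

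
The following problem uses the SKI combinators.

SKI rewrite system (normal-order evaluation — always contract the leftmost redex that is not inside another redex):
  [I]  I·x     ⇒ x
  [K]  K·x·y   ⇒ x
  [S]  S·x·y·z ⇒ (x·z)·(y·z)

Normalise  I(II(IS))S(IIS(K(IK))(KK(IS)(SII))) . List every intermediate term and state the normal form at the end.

  start: I(II(IS))S(IIS(K(IK))(KK(IS)(SII)))
  [1] II(IS)S(IIS(K(IK))(KK(IS)(SII)))
  [2] I(IS)S(IIS(K(IK))(KK(IS)(SII)))
  [3] ISS(IIS(K(IK))(KK(IS)(SII)))
  [4] SS(IIS(K(IK))(KK(IS)(SII)))
  [5] SS(IS(K(IK))(KK(IS)(SII)))
  [6] SS(S(K(IK))(KK(IS)(SII)))
  [7] SS(S(KK)(KK(IS)(SII)))
  [8] SS(S(KK)(K(SII)))

Answer: normal form = SS(S(KK)(K(SII)))  (in 8 steps)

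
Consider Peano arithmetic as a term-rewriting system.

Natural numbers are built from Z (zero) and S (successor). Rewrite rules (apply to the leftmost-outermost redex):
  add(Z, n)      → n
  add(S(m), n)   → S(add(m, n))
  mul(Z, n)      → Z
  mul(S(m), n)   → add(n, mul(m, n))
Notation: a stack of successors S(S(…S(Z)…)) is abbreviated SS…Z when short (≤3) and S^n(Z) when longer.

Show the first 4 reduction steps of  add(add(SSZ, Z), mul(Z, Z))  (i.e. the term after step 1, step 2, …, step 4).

Answer: after 4 steps: S(S(add(add(Z, Z), mul(Z, Z))))

Reduction:
  start: add(add(SSZ, Z), mul(Z, Z))
  →1  add(S(add(SZ, Z)), mul(Z, Z))
  →2  S(add(add(SZ, Z), mul(Z, Z)))
  →3  S(add(S(add(Z, Z)), mul(Z, Z)))
  →4  S(S(add(add(Z, Z), mul(Z, Z))))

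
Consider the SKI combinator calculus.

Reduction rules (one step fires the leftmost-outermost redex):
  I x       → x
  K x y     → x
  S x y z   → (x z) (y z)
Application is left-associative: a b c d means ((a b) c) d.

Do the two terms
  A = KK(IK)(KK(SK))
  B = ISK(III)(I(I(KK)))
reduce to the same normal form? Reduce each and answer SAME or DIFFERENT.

Answer: SAME — A ⇓ KK, B ⇓ KK

Reduction:
Term A:
  start: KK(IK)(KK(SK))
  [1] K(KK(SK))
  [2] KK

Term B:
  start: ISK(III)(I(I(KK)))
  [1] SK(III)(I(I(KK)))
  [2] K(I(I(KK)))(III(I(I(KK))))
  [3] I(I(KK))
  [4] I(KK)
  [5] KK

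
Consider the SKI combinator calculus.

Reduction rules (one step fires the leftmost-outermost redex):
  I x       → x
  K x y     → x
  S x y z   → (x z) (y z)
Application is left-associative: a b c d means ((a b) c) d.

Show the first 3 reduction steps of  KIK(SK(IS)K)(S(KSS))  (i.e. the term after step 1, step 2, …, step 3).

  start: KIK(SK(IS)K)(S(KSS))
  [1] I(SK(IS)K)(S(KSS))
  [2] SK(IS)K(S(KSS))
  [3] KK(ISK)(S(KSS))

Answer: after 3 steps: KK(ISK)(S(KSS))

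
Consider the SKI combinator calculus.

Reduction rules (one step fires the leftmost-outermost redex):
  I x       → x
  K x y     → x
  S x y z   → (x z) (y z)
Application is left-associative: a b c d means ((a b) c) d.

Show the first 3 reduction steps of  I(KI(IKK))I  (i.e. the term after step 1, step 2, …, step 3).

  start: I(KI(IKK))I
  [1] KI(IKK)I
  [2] II
  [3] I

Answer: after 3 steps: I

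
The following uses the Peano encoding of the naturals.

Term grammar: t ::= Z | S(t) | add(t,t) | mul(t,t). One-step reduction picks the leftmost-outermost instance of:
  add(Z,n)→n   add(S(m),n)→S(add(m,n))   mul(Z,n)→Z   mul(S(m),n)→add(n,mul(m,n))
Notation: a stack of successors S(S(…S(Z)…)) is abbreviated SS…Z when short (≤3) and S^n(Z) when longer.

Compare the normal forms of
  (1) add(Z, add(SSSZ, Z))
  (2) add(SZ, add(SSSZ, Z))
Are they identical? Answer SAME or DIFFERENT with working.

Term A:
  start: add(Z, add(SSSZ, Z))
  →1  add(SSSZ, Z)
  →2  S(add(SSZ, Z))
  →3  S(S(add(SZ, Z)))
  →4  S(S(S(add(Z, Z))))
  →5  SSSZ

Term B:
  start: add(SZ, add(SSSZ, Z))
  →1  S(add(Z, add(SSSZ, Z)))
  →2  S(add(SSSZ, Z))
  →3  S(S(add(SSZ, Z)))
  →4  S(S(S(add(SZ, Z))))
  →5  S(S(S(S(add(Z, Z)))))
  →6  S^4(Z)

Answer: DIFFERENT — A ⇓ SSSZ, B ⇓ S^4(Z)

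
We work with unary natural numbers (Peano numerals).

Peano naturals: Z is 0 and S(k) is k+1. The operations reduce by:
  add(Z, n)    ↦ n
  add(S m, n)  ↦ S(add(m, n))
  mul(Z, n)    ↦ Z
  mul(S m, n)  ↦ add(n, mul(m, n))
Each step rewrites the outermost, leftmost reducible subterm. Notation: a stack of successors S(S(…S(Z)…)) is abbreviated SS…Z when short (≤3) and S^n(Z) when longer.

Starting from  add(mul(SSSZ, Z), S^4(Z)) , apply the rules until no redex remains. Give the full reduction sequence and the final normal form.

Answer: normal form = S^4(Z)  (in 8 steps)

Derivation:
  start: add(mul(SSSZ, Z), S^4(Z))
  [1] add(add(Z, mul(SSZ, Z)), S^4(Z))
  [2] add(mul(SSZ, Z), S^4(Z))
  [3] add(add(Z, mul(SZ, Z)), S^4(Z))
  [4] add(mul(SZ, Z), S^4(Z))
  [5] add(add(Z, mul(Z, Z)), S^4(Z))
  [6] add(mul(Z, Z), S^4(Z))
  [7] add(Z, S^4(Z))
  [8] S^4(Z)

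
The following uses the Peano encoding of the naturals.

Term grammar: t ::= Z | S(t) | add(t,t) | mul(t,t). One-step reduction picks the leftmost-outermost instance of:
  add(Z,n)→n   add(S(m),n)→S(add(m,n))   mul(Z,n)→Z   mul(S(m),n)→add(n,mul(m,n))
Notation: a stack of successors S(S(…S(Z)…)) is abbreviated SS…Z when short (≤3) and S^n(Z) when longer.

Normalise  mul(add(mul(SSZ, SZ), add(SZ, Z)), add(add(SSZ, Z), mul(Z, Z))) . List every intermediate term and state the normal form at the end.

  start: mul(add(mul(SSZ, SZ), add(SZ, Z)), add(add(SSZ, Z), mul(Z, Z)))
  [1] mul(add(add(SZ, mul(SZ, SZ)), add(SZ, Z)), add(add(SSZ, Z), mul(Z, Z)))
  [2] mul(add(S(add(Z, mul(SZ, SZ))), add(SZ, Z)), add(add(SSZ, Z), mul(Z, Z)))
  [3] mul(S(add(add(Z, mul(SZ, SZ)), add(SZ, Z))), add(add(SSZ, Z), mul(Z, Z)))
  [4] add(add(add(SSZ, Z), mul(Z, Z)), mul(add(add(Z, mul(SZ, SZ)), add(SZ, Z)), add(add(SSZ, Z), mul(Z, Z))))
  [5] add(add(S(add(SZ, Z)), mul(Z, Z)), mul(add(add(Z, mul(SZ, SZ)), add(SZ, Z)), add(add(SSZ, Z), mul(Z, Z))))
  [6] add(S(add(add(SZ, Z), mul(Z, Z))), mul(add(add(Z, mul(SZ, SZ)), add(SZ, Z)), add(add(SSZ, Z), mul(Z, Z))))
  [7] S(add(add(add(SZ, Z), mul(Z, Z)), mul(add(add(Z, mul(SZ, SZ)), add(SZ, Z)), add(add(SSZ, Z), mul(Z, Z)))))
  [8] S(add(add(S(add(Z, Z)), mul(Z, Z)), mul(add(add(Z, mul(SZ, SZ)), add(SZ, Z)), add(add(SSZ, Z), mul(Z, Z)))))
  [9] S(add(S(add(add(Z, Z), mul(Z, Z))), mul(add(add(Z, mul(SZ, SZ)), add(SZ, Z)), add(add(SSZ, Z), mul(Z, Z)))))
  [10] S(S(add(add(add(Z, Z), mul(Z, Z)), mul(add(add(Z, mul(SZ, SZ)), add(SZ, Z)), add(add(SSZ, Z), mul(Z, Z))))))
  [11] S(S(add(add(Z, mul(Z, Z)), mul(add(add(Z, mul(SZ, SZ)), add(SZ, Z)), add(add(SSZ, Z), mul(Z, Z))))))
  [12] S(S(add(mul(Z, Z), mul(add(add(Z, mul(SZ, SZ)), add(SZ, Z)), add(add(SSZ, Z), mul(Z, Z))))))
  [13] S(S(add(Z, mul(add(add(Z, mul(SZ, SZ)), add(SZ, Z)), add(add(SSZ, Z), mul(Z, Z))))))
  [14] S(S(mul(add(add(Z, mul(SZ, SZ)), add(SZ, Z)), add(add(SSZ, Z), mul(Z, Z)))))
  [15] S(S(mul(add(mul(SZ, SZ), add(SZ, Z)), add(add(SSZ, Z), mul(Z, Z)))))
  [16] S(S(mul(add(add(SZ, mul(Z, SZ)), add(SZ, Z)), add(add(SSZ, Z), mul(Z, Z)))))
  [17] S(S(mul(add(S(add(Z, mul(Z, SZ))), add(SZ, Z)), add(add(SSZ, Z), mul(Z, Z)))))
  [18] S(S(mul(S(add(add(Z, mul(Z, SZ)), add(SZ, Z))), add(add(SSZ, Z), mul(Z, Z)))))
  [19] S(S(add(add(add(SSZ, Z), mul(Z, Z)), mul(add(add(Z, mul(Z, SZ)), add(SZ, Z)), add(add(SSZ, Z), mul(Z, Z))))))
  [20] S(S(add(add(S(add(SZ, Z)), mul(Z, Z)), mul(add(add(Z, mul(Z, SZ)), add(SZ, Z)), add(add(SSZ, Z), mul(Z, Z))))))
  [21] S(S(add(S(add(add(SZ, Z), mul(Z, Z))), mul(add(add(Z, mul(Z, SZ)), add(SZ, Z)), add(add(SSZ, Z), mul(Z, Z))))))
  [22] S(S(S(add(add(add(SZ, Z), mul(Z, Z)), mul(add(add(Z, mul(Z, SZ)), add(SZ, Z)), add(add(SSZ, Z), mul(Z, Z)))))))
  [23] S(S(S(add(add(S(add(Z, Z)), mul(Z, Z)), mul(add(add(Z, mul(Z, SZ)), add(SZ, Z)), add(add(SSZ, Z), mul(Z, Z)))))))
  [24] S(S(S(add(S(add(add(Z, Z), mul(Z, Z))), mul(add(add(Z, mul(Z, SZ)), add(SZ, Z)), add(add(SSZ, Z), mul(Z, Z)))))))
  [25] S(S(S(S(add(add(add(Z, Z), mul(Z, Z)), mul(add(add(Z, mul(Z, SZ)), add(SZ, Z)), add(add(SSZ, Z), mul(Z, Z))))))))
  [26] S(S(S(S(add(add(Z, mul(Z, Z)), mul(add(add(Z, mul(Z, SZ)), add(SZ, Z)), add(add(SSZ, Z), mul(Z, Z))))))))
  [27] S(S(S(S(add(mul(Z, Z), mul(add(add(Z, mul(Z, SZ)), add(SZ, Z)), add(add(SSZ, Z), mul(Z, Z))))))))
  [28] S(S(S(S(add(Z, mul(add(add(Z, mul(Z, SZ)), add(SZ, Z)), add(add(SSZ, Z), mul(Z, Z))))))))
  [29] S(S(S(S(mul(add(add(Z, mul(Z, SZ)), add(SZ, Z)), add(add(SSZ, Z), mul(Z, Z)))))))
  [30] S(S(S(S(mul(add(mul(Z, SZ), add(SZ, Z)), add(add(SSZ, Z), mul(Z, Z)))))))
  [31] S(S(S(S(mul(add(Z, add(SZ, Z)), add(add(SSZ, Z), mul(Z, Z)))))))
  [32] S(S(S(S(mul(add(SZ, Z), add(add(SSZ, Z), mul(Z, Z)))))))
  [33] S(S(S(S(mul(S(add(Z, Z)), add(add(SSZ, Z), mul(Z, Z)))))))
  [34] S(S(S(S(add(add(add(SSZ, Z), mul(Z, Z)), mul(add(Z, Z), add(add(SSZ, Z), mul(Z, Z))))))))
  [35] S(S(S(S(add(add(S(add(SZ, Z)), mul(Z, Z)), mul(add(Z, Z), add(add(SSZ, Z), mul(Z, Z))))))))
  [36] S(S(S(S(add(S(add(add(SZ, Z), mul(Z, Z))), mul(add(Z, Z), add(add(SSZ, Z), mul(Z, Z))))))))
  [37] S(S(S(S(S(add(add(add(SZ, Z), mul(Z, Z)), mul(add(Z, Z), add(add(SSZ, Z), mul(Z, Z)))))))))
  [38] S(S(S(S(S(add(add(S(add(Z, Z)), mul(Z, Z)), mul(add(Z, Z), add(add(SSZ, Z), mul(Z, Z)))))))))
  [39] S(S(S(S(S(add(S(add(add(Z, Z), mul(Z, Z))), mul(add(Z, Z), add(add(SSZ, Z), mul(Z, Z)))))))))
  [40] S(S(S(S(S(S(add(add(add(Z, Z), mul(Z, Z)), mul(add(Z, Z), add(add(SSZ, Z), mul(Z, Z))))))))))
  [41] S(S(S(S(S(S(add(add(Z, mul(Z, Z)), mul(add(Z, Z), add(add(SSZ, Z), mul(Z, Z))))))))))
  [42] S(S(S(S(S(S(add(mul(Z, Z), mul(add(Z, Z), add(add(SSZ, Z), mul(Z, Z))))))))))
  [43] S(S(S(S(S(S(add(Z, mul(add(Z, Z), add(add(SSZ, Z), mul(Z, Z))))))))))
  [44] S(S(S(S(S(S(mul(add(Z, Z), add(add(SSZ, Z), mul(Z, Z)))))))))
  [45] S(S(S(S(S(S(mul(Z, add(add(SSZ, Z), mul(Z, Z)))))))))
  [46] S^6(Z)

Answer: normal form = S^6(Z)  (in 46 steps)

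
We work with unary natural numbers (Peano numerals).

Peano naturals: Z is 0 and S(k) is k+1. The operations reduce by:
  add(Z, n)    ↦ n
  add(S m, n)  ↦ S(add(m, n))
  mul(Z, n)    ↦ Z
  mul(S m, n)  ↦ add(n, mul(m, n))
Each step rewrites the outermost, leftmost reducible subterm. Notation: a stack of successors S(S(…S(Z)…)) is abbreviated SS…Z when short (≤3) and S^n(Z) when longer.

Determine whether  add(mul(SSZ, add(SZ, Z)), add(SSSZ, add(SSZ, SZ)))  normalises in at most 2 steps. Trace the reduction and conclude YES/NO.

  start: add(mul(SSZ, add(SZ, Z)), add(SSSZ, add(SSZ, SZ)))
  →1  add(add(add(SZ, Z), mul(SZ, add(SZ, Z))), add(SSSZ, add(SSZ, SZ)))
  →2  add(add(S(add(Z, Z)), mul(SZ, add(SZ, Z))), add(SSSZ, add(SSZ, SZ)))

Answer: NO — after 2 steps the term is add(add(S(add(Z, Z)), mul(SZ, add(SZ, Z))), add(SSSZ, add(SSZ, SZ))), not yet normal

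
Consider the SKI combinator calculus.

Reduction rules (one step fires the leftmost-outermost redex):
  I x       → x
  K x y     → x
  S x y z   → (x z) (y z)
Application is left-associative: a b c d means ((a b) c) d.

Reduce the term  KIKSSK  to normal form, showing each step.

Answer: normal form = SSK  (in 2 steps)

Working:
  start: KIKSSK
  →1  ISSK
  →2  SSK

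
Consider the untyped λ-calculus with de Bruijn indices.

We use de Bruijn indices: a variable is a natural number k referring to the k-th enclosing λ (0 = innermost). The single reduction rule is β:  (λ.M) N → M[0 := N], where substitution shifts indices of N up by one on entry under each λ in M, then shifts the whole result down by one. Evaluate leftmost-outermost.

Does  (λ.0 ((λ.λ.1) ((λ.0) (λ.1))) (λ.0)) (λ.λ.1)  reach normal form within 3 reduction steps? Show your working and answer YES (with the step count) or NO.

Answer: NO — after 3 steps the term is (λ.λ.1) ((λ.0) (λ.λ.λ.1)), not yet normal

Derivation:
  start: (λ.0 ((λ.λ.1) ((λ.0) (λ.1))) (λ.0)) (λ.λ.1)
  →1  (λ.λ.1) ((λ.λ.1) ((λ.0) (λ.λ.λ.1))) (λ.0)
  →2  (λ.(λ.λ.1) ((λ.0) (λ.λ.λ.1))) (λ.0)
  →3  (λ.λ.1) ((λ.0) (λ.λ.λ.1))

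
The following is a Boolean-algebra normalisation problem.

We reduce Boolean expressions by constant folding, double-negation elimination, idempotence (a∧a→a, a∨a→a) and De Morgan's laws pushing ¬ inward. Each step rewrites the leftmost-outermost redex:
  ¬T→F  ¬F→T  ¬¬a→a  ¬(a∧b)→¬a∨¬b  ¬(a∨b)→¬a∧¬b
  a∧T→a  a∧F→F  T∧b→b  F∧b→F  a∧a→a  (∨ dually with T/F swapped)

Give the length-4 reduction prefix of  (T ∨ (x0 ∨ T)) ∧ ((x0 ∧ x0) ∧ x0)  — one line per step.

  start: (T ∨ (x0 ∨ T)) ∧ ((x0 ∧ x0) ∧ x0)
  [1] T ∧ ((x0 ∧ x0) ∧ x0)
  [2] (x0 ∧ x0) ∧ x0
  [3] x0 ∧ x0
  [4] x0

Answer: after 4 steps: x0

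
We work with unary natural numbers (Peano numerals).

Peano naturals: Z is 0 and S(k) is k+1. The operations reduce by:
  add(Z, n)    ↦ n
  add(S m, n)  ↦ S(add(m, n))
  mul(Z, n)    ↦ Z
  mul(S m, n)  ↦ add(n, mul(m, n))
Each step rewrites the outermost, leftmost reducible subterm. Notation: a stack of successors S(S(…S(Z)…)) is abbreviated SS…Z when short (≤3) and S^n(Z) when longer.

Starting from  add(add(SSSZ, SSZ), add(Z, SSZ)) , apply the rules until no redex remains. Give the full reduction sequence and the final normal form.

  start: add(add(SSSZ, SSZ), add(Z, SSZ))
  step 1: add(S(add(SSZ, SSZ)), add(Z, SSZ))
  step 2: S(add(add(SSZ, SSZ), add(Z, SSZ)))
  step 3: S(add(S(add(SZ, SSZ)), add(Z, SSZ)))
  step 4: S(S(add(add(SZ, SSZ), add(Z, SSZ))))
  step 5: S(S(add(S(add(Z, SSZ)), add(Z, SSZ))))
  step 6: S(S(S(add(add(Z, SSZ), add(Z, SSZ)))))
  step 7: S(S(S(add(SSZ, add(Z, SSZ)))))
  step 8: S(S(S(S(add(SZ, add(Z, SSZ))))))
  step 9: S(S(S(S(S(add(Z, add(Z, SSZ)))))))
  step 10: S(S(S(S(S(add(Z, SSZ))))))
  step 11: S^7(Z)

Answer: normal form = S^7(Z)  (in 11 steps)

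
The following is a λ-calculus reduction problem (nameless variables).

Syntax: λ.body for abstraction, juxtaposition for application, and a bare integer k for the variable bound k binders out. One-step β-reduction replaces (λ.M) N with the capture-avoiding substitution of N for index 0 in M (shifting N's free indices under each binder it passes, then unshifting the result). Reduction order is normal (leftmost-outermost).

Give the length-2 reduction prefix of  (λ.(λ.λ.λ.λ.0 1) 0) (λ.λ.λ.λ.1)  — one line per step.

  start: (λ.(λ.λ.λ.λ.0 1) 0) (λ.λ.λ.λ.1)
  →1  (λ.λ.λ.λ.0 1) (λ.λ.λ.λ.1)
  →2  λ.λ.λ.0 1

Answer: after 2 steps: λ.λ.λ.0 1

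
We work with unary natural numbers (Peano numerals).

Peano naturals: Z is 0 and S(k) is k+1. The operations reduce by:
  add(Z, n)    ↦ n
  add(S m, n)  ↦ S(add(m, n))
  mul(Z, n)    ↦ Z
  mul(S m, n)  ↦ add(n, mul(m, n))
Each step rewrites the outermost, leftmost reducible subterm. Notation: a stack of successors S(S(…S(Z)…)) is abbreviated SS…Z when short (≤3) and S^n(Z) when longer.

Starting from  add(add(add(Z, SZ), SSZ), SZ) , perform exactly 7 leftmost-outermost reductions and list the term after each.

  start: add(add(add(Z, SZ), SSZ), SZ)
  [1] add(add(SZ, SSZ), SZ)
  [2] add(S(add(Z, SSZ)), SZ)
  [3] S(add(add(Z, SSZ), SZ))
  [4] S(add(SSZ, SZ))
  [5] S(S(add(SZ, SZ)))
  [6] S(S(S(add(Z, SZ))))
  [7] S^4(Z)

Answer: after 7 steps: S^4(Z)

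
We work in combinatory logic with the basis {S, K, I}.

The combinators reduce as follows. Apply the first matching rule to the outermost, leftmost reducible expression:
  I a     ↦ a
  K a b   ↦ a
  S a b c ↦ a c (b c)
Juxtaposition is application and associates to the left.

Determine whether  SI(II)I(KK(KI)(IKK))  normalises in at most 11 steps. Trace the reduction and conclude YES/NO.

Answer: YES — reaches normal form K(KK) in 8 ≤ 11 steps

Working:
  start: SI(II)I(KK(KI)(IKK))
  [1] II(III)(KK(KI)(IKK))
  [2] I(III)(KK(KI)(IKK))
  [3] III(KK(KI)(IKK))
  [4] II(KK(KI)(IKK))
  [5] I(KK(KI)(IKK))
  [6] KK(KI)(IKK)
  [7] K(IKK)
  [8] K(KK)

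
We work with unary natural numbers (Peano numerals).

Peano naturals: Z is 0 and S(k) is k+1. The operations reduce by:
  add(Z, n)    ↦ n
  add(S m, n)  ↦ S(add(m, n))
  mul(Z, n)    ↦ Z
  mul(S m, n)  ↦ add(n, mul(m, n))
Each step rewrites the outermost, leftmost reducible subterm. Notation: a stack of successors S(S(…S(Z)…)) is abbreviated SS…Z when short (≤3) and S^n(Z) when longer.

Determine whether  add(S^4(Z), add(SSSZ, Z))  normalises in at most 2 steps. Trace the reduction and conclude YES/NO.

  start: add(S^4(Z), add(SSSZ, Z))
  [1] S(add(SSSZ, add(SSSZ, Z)))
  [2] S(S(add(SSZ, add(SSSZ, Z))))

Answer: NO — after 2 steps the term is S(S(add(SSZ, add(SSSZ, Z)))), not yet normal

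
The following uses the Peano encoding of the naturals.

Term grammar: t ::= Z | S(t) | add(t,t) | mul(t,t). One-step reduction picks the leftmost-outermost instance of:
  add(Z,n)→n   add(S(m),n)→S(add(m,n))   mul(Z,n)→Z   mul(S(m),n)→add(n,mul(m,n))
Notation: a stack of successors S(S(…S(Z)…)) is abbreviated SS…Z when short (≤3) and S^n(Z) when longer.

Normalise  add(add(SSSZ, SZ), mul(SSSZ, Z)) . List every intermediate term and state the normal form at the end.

  start: add(add(SSSZ, SZ), mul(SSSZ, Z))
  →1  add(S(add(SSZ, SZ)), mul(SSSZ, Z))
  →2  S(add(add(SSZ, SZ), mul(SSSZ, Z)))
  →3  S(add(S(add(SZ, SZ)), mul(SSSZ, Z)))
  →4  S(S(add(add(SZ, SZ), mul(SSSZ, Z))))
  →5  S(S(add(S(add(Z, SZ)), mul(SSSZ, Z))))
  →6  S(S(S(add(add(Z, SZ), mul(SSSZ, Z)))))
  →7  S(S(S(add(SZ, mul(SSSZ, Z)))))
  →8  S(S(S(S(add(Z, mul(SSSZ, Z))))))
  →9  S(S(S(S(mul(SSSZ, Z)))))
  →10  S(S(S(S(add(Z, mul(SSZ, Z))))))
  →11  S(S(S(S(mul(SSZ, Z)))))
  →12  S(S(S(S(add(Z, mul(SZ, Z))))))
  →13  S(S(S(S(mul(SZ, Z)))))
  →14  S(S(S(S(add(Z, mul(Z, Z))))))
  →15  S(S(S(S(mul(Z, Z)))))
  →16  S^4(Z)

Answer: normal form = S^4(Z)  (in 16 steps)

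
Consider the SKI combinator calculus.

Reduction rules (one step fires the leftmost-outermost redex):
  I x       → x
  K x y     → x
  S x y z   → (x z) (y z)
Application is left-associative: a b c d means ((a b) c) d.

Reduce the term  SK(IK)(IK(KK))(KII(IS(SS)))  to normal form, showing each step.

  start: SK(IK)(IK(KK))(KII(IS(SS)))
  step 1: K(IK(KK))(IK(IK(KK)))(KII(IS(SS)))
  step 2: IK(KK)(KII(IS(SS)))
  step 3: K(KK)(KII(IS(SS)))
  step 4: KK

Answer: normal form = KK  (in 4 steps)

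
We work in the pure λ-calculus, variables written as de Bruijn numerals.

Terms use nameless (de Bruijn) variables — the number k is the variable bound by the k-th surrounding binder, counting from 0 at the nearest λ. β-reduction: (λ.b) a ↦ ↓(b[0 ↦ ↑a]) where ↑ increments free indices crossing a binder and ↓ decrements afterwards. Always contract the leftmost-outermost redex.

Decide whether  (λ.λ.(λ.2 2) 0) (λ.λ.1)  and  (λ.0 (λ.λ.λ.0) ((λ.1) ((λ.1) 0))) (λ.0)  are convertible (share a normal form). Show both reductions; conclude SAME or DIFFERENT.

Term A:
  start: (λ.λ.(λ.2 2) 0) (λ.λ.1)
  step 1: λ.(λ.(λ.λ.1) (λ.λ.1)) 0
  step 2: λ.(λ.λ.1) (λ.λ.1)
  step 3: λ.λ.λ.λ.1

Term B:
  start: (λ.0 (λ.λ.λ.0) ((λ.1) ((λ.1) 0))) (λ.0)
  step 1: (λ.0) (λ.λ.λ.0) ((λ.λ.0) ((λ.λ.0) (λ.0)))
  step 2: (λ.λ.λ.0) ((λ.λ.0) ((λ.λ.0) (λ.0)))
  step 3: λ.λ.0

Answer: DIFFERENT — A ⇓ λ.λ.λ.λ.1, B ⇓ λ.λ.0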